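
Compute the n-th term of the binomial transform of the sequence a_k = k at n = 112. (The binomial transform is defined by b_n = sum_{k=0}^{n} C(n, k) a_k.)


With a_k = k, b_n = sum_{k=0}^{n} C(n, k) k. Using k * C(n, k) = n * C(n-1, k-1) gives b_n = n * sum_{k>=1} C(n-1, k-1) = n * 2^(n-1).
For n = 112: 112 * 2^111 = 112 * 2596148429267413814265248164610048 = 290768624077950347197707794436325376.

290768624077950347197707794436325376


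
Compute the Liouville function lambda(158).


The Liouville function is lambda(k) = (-1)^Omega(k), where Omega(k) counts the prime factors of k with multiplicity.
Factoring: 158 = 2 * 79, so Omega(158) = 2.
lambda(158) = (-1)^2 = 1.

1


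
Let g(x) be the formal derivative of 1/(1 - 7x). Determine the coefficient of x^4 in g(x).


Differentiate termwise: d/dx sum_{k>=0} 7^k x^k = sum_{k>=1} k 7^k x^(k-1) = sum_{j>=0} (j+1) 7^(j+1) x^j.
Equivalently, d/dx [1/(1 - 7x)] = 7/(1 - 7x)^2.
For j = 4: 5 * 7^5 = 5 * 16807 = 84035.

84035


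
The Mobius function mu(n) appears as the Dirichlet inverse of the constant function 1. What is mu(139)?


139 = 139 (all distinct primes).
mu(139) = (-1)^1 = -1

-1


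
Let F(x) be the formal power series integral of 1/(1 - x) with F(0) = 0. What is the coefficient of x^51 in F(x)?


1/(1 - x) = sum_{k>=0} x^k. Integrating termwise and using F(0) = 0 gives
F(x) = sum_{k>=0} x^(k+1) / (k+1) = sum_{m>=1} x^m / m = -ln(1 - x).
So the coefficient of x^51 is 1/51 = 1/51.

1/51


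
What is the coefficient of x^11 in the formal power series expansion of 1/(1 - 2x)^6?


The general identity 1/(1 - c x)^r = sum_{k>=0} c^k C(k + r - 1, r - 1) x^k follows by substituting y = c x into 1/(1 - y)^r = sum_{k>=0} C(k + r - 1, r - 1) y^k.
For c = 2, r = 6, k = 11:
2^11 * C(16, 5) = 2048 * 4368 = 8945664.

8945664


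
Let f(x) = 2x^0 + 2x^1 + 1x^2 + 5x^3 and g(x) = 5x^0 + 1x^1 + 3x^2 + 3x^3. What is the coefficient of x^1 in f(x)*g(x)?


Cauchy product at x^1:
2*1 + 2*5
= 12

12


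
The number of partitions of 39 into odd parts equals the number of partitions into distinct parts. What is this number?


Computing partitions of 39 into odd parts (1, 3, 5, ...):
Using the generating function prod_{k>=0} 1/(1-x^(2k+1)),
the count is 982

982


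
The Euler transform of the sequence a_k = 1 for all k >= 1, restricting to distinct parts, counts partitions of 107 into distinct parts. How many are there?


Partitions of 107 into distinct parts can be computed via generating function.
Product (1+x)(1+x^2)(1+x^3)...
The coefficient of x^107 = 789640

789640


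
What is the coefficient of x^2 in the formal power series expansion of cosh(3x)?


The Maclaurin series is cosh(t) = sum_{m>=0} t^(2m) / (2m)!, so substituting t = 3x, only even powers of x are nonzero, with coefficient of x^(2m) equal to 3^(2m) / (2m)!.
For x^2 the coefficient is 3^2/2! = 9/2 = 9/2.

9/2


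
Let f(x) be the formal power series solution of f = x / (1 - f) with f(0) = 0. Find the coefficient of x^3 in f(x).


Apply Lagrange inversion: f = x * phi(f) with phi(t) = 1/(1 - t), so
[x^n] f = (1/n) [t^(n-1)] phi(t)^n = (1/n) [t^(n-1)] (1 - t)^(-n) = (1/n) C(2n - 2, n - 1) = C_{n-1}.
For n = 3: C_2 = C(4, 2) / 3 = 6/3 = 2 = 2.

2


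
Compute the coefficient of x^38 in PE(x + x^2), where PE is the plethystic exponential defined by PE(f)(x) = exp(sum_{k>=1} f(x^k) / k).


With f(x) = x + x^2, the exponent is sum_{k>=1} (x^k + x^(2k)) / k = -ln(1 - x) - ln(1 - x^2). Exponentiating:
PE(x + x^2) = 1 / ((1 - x)(1 - x^2)).
This is the generating function for partitions of n into parts of size 1 or 2. The number of 2's can be any j in 0..19, and the rest are 1's, so
[x^38] = floor(38/2) + 1 = 20.

20


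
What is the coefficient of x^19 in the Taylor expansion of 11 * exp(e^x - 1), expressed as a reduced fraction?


exp(e^x - 1) = sum_{k>=0} Bell_k x^k / k!, where Bell_k is the k-th Bell number.
So the coefficient of x^19 is 11 * Bell_19 / 19!.
Computing: Bell_19 = 5832742205057 and 19! = 121645100408832000, giving
11 * 5832742205057/121645100408832000 = 5832742205057/11058645491712000.

5832742205057/11058645491712000


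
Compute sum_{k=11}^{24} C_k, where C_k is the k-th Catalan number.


C_11 through C_24: 58786, 208012, 742900, 2674440, 9694845, 35357670, 129644790, 477638700, 1767263190, 6564120420, 24466267020, 91482563640, 343059613650, 1289904147324
Sum = 58786 + 208012 + 742900 + 2674440 + 9694845 + 35357670 + 129644790 + 477638700 + 1767263190 + 6564120420 + 24466267020 + 91482563640 + 343059613650 + 1289904147324
= 1757899995387

1757899995387


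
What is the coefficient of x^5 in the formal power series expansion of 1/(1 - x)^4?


The negative binomial / multiset identity is
1/(1 - x)^r = sum_{k>=0} C(k + r - 1, r - 1) x^k.
Here r = 4 and k = 5, so the coefficient is
C(5 + 3, 3) = C(8, 3)
= 56

56


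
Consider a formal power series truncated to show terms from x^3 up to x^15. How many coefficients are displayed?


From x^3 to x^15 inclusive, the count is 15 - 3 + 1 = 13.

13


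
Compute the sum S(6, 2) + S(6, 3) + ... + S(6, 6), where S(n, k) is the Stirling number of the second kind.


By definition, S(n, k) counts partitions of an n-set into exactly k nonempty blocks.
Computing row n = 6 for k = 2..6:
S(6, k): 31, 90, 65, 15, 1
Sum = 202.

202


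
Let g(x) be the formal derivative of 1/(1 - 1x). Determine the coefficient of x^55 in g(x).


Differentiate termwise: d/dx sum_{k>=0} 1^k x^k = sum_{k>=1} k 1^k x^(k-1) = sum_{j>=0} (j+1) 1^(j+1) x^j.
Equivalently, d/dx [1/(1 - 1x)] = 1/(1 - 1x)^2.
For j = 55: 56 * 1^56 = 56 * 1 = 56.

56


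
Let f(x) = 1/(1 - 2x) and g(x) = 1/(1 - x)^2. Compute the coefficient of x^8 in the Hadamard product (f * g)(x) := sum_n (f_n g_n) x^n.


f has coefficients f_k = 2^k. For g = 1/(1 - x)^2 the coefficient is g_k = C(k + 1, 1) = k + 1. The Hadamard coefficient is (f * g)_k = 2^k * (k + 1).
For k = 8: 2^8 * 9 = 256 * 9 = 2304.

2304


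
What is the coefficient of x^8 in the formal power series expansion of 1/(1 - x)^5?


The expansion 1/(1 - x)^r = sum_{k>=0} C(k + r - 1, r - 1) x^k follows from the multiset / negative-binomial theorem (or from repeated differentiation of the geometric series).
For r = 5 and k = 8:
C(12, 4) = 479001600 / (24 * 40320) = 495.

495


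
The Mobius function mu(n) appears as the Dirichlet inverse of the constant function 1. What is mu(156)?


156 has a squared prime factor, so mu(156) = 0.
Factorization reveals a repeated prime.

0


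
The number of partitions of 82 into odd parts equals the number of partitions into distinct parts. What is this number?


Computing partitions of 82 into odd parts (1, 3, 5, ...):
Using the generating function prod_{k>=0} 1/(1-x^(2k+1)),
the count is 92864

92864


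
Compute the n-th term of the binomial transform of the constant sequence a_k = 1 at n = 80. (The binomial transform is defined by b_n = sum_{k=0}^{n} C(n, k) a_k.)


With a_k = 1 for all k, b_n = sum_{k=0}^{n} C(n, k) = 2^n by the binomial theorem.
For n = 80: 2^80 = 1208925819614629174706176.

1208925819614629174706176


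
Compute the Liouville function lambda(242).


The Liouville function is lambda(k) = (-1)^Omega(k), where Omega(k) counts the prime factors of k with multiplicity.
Factoring: 242 = 2 * 11 * 11, so Omega(242) = 3.
lambda(242) = (-1)^3 = -1.

-1


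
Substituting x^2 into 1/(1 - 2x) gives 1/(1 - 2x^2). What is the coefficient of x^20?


The coefficient of x^(2m) in 1/(1 - 2x^2) is 2^m.
With n = 20 = 2*10, the coefficient is 2^10 = 1024.

1024


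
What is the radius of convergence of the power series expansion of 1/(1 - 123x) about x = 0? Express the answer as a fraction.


Expanding 1/(1 - 123x) = sum_{k>=0} 123^k x^k, the series converges when |123x| < 1, i.e., |x| < 1/123.
So the radius of convergence is 1/123 = 1/123.

1/123


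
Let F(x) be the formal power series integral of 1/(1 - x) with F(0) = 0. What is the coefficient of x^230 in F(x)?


1/(1 - x) = sum_{k>=0} x^k. Integrating termwise and using F(0) = 0 gives
F(x) = sum_{k>=0} x^(k+1) / (k+1) = sum_{m>=1} x^m / m = -ln(1 - x).
So the coefficient of x^230 is 1/230 = 1/230.

1/230


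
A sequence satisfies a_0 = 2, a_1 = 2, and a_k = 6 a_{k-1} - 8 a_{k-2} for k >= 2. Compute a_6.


The characteristic equation is t^2 - 6 t + 8 = 0, with roots r_1 = 4 and r_2 = 2 (so c_1 = r_1 + r_2, c_2 = -r_1 r_2 as required).
One can use the closed form a_n = A r_1^n + B r_2^n, but direct iteration is more reliable:
a_0 = 2, a_1 = 2, a_2 = -4, a_3 = -40, a_4 = -208, a_5 = -928, a_6 = -3904.
So a_6 = -3904.

-3904


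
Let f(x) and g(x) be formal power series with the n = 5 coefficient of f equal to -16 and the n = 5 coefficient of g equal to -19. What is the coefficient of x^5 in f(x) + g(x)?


Addition of formal power series is termwise.
The coefficient of x^5 in f + g = -16 + -19
= -35

-35


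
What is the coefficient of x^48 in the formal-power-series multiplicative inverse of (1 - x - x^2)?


Let the inverse be f(x) = sum_{k>=0} a_k x^k. From f(x) * (1 - x - x^2) = 1 and matching coefficients:
 x^0: a_0 = 1.
 x^1: a_1 - a_0 = 0, so a_1 = 1.
 x^k (k >= 2): a_k - a_{k-1} - a_{k-2} = 0, i.e. a_k = a_{k-1} + a_{k-2}.
This is the Fibonacci-type recurrence shifted so that a_0 = a_1 = 1.
Iterating: a_0=1, a_1=1, a_2=2, a_3=3, a_4=5, a_5=8, a_6=13, a_7=21, a_8=34, a_9=55, ...
a_48 = 7778742049.

7778742049


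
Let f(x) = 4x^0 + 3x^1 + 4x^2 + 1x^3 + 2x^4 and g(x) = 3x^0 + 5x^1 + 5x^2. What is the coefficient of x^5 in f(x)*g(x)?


Cauchy product at x^5:
1*5 + 2*5
= 15

15


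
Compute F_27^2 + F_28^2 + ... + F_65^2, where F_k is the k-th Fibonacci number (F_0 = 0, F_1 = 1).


There is a standard identity sum_{k=0}^{N} F_k^2 = F_N * F_{N+1} (proved inductively from the telescoping relation F_k^2 = F_k F_{k+1} - F_{k-1} F_k). Then
sum_{k=27}^{65} F_k^2 = F_65 F_66 - F_26 F_27.
Computing: F_65 = 17167680177565, F_66 = 27777890035288, F_26 = 121393, F_27 = 196418.
Sum = 17167680177565 * 27777890035288 - 121393 * 196418 = 476881932133394112112143446.

476881932133394112112143446


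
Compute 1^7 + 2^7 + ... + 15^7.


This power sum has a closed form given by Faulhaber's formula
sum_{k=1}^{m} k^p = (1 / (p + 1)) * sum_{j=0}^{p} C(p + 1, j) B_j m^(p + 1 - j),
but for small m direct computation is fastest:
1 + 128 + 2187 + 16384 + 78125 + 279936 + 823543 + 2097152 + 4782969 + 10000000 + 19487171 + 35831808 + 62748517 + 105413504 + 170859375 = 412420800.

412420800


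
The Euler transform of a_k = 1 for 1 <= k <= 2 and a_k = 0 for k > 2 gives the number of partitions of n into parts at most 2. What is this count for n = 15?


Partitions of 15 into parts at most 2:
Using generating function (1-x)^(-1)(1-x^2)^(-1),
the coefficient of x^15 = 8

8


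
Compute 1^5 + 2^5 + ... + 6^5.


This power sum has a closed form given by Faulhaber's formula
sum_{k=1}^{m} k^p = (1 / (p + 1)) * sum_{j=0}^{p} C(p + 1, j) B_j m^(p + 1 - j),
but for small m direct computation is fastest:
1 + 32 + 243 + 1024 + 3125 + 7776 = 12201.

12201


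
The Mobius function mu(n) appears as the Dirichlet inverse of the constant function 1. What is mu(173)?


173 = 173 (all distinct primes).
mu(173) = (-1)^1 = -1

-1


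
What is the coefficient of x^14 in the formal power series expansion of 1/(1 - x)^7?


The negative binomial / multiset identity is
1/(1 - x)^r = sum_{k>=0} C(k + r - 1, r - 1) x^k.
Here r = 7 and k = 14, so the coefficient is
C(14 + 6, 6) = C(20, 6)
= 38760

38760


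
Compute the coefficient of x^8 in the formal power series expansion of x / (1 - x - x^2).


Let f(x) = sum_{k>=0} a_k x^k. Multiplying f(x) * (1 - x - x^2) = x and matching coefficients gives a_0 = 0, a_1 = 1, and a_k = a_{k-1} + a_{k-2} for k >= 2. These are the Fibonacci numbers F_k.
Iterating from F_0 = 0, F_1 = 1:
F_0=0, F_1=1, F_2=1, F_3=2, F_4=3, F_5=5, F_6=8, F_7=13, F_8=21
F_8 = 21.

21


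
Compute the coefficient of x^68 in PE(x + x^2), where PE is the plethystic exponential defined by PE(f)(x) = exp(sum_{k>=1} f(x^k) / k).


With f(x) = x + x^2, the exponent is sum_{k>=1} (x^k + x^(2k)) / k = -ln(1 - x) - ln(1 - x^2). Exponentiating:
PE(x + x^2) = 1 / ((1 - x)(1 - x^2)).
This is the generating function for partitions of n into parts of size 1 or 2. The number of 2's can be any j in 0..34, and the rest are 1's, so
[x^68] = floor(68/2) + 1 = 35.

35


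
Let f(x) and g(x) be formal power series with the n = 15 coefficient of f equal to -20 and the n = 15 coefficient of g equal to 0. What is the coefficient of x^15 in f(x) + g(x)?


Addition of formal power series is termwise.
The coefficient of x^15 in f + g = -20 + 0
= -20

-20


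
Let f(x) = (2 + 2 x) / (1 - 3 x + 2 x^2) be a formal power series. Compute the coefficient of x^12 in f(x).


Write f(x) = sum_{k>=0} a_k x^k. Multiplying both sides by 1 - 3 x + 2 x^2 gives
(1 - 3 x + 2 x^2) sum_{k>=0} a_k x^k = 2 + 2 x.
Matching coefficients:
 x^0: a_0 = 2
 x^1: a_1 - 3 a_0 = 2  =>  a_1 = 3*2 + 2 = 8
 x^k (k >= 2): a_k = 3 a_{k-1} - 2 a_{k-2}.
Iterating: a_2 = 20, a_3 = 44, a_4 = 92, a_5 = 188, a_6 = 380, a_7 = 764, a_8 = 1532, a_9 = 3068, a_10 = 6140, a_11 = 12284, a_12 = 24572.
So the coefficient of x^12 is 24572.

24572


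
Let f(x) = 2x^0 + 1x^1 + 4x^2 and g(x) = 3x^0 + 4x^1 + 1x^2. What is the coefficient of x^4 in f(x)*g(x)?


Cauchy product at x^4:
4*1
= 4

4


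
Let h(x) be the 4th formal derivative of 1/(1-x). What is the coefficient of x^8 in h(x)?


Differentiating 4 times: d^4/dx^4 [1/(1-x)] = 4!/(1-x)^5.
The expansion 1/(1-x)^5 = sum_{k>=0} C(k+4, 4) x^k, so the coefficient of x^n in 4!/(1-x)^5 is 4! * C(n+4, 4).
For n = 8: 24 * C(12, 4) = 24 * 495 = 11880

11880


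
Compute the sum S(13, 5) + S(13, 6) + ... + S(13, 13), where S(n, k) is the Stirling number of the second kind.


By definition, S(n, k) counts partitions of an n-set into exactly k nonempty blocks.
Computing row n = 13 for k = 5..13:
S(13, k): 7508501, 9321312, 5715424, 1899612, 359502, 39325, 2431, 78, 1
Sum = 24846186.

24846186


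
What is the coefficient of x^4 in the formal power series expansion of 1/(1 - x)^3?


The expansion 1/(1 - x)^r = sum_{k>=0} C(k + r - 1, r - 1) x^k follows from the multiset / negative-binomial theorem (or from repeated differentiation of the geometric series).
For r = 3 and k = 4:
C(6, 2) = 720 / (2 * 24) = 15.

15


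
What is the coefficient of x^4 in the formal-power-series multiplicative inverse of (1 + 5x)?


The inverse is 1/(1 + 5x). Apply the geometric identity 1/(1 - y) = sum_{k>=0} y^k with y = -5x:
1/(1 + 5x) = sum_{k>=0} (-5)^k x^k.
So the coefficient of x^4 is (-5)^4 = 625.

625


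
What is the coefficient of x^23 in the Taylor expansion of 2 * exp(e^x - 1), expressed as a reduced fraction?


exp(e^x - 1) = sum_{k>=0} Bell_k x^k / k!, where Bell_k is the k-th Bell number.
So the coefficient of x^23 is 2 * Bell_23 / 23!.
Computing: Bell_23 = 44152005855084346 and 23! = 25852016738884976640000, giving
2 * 44152005855084346/25852016738884976640000 = 22076002927542173/6463004184721244160000.

22076002927542173/6463004184721244160000


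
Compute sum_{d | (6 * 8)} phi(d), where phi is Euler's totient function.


First, 6 * 8 = 48. One classical identity is sum_{d | n} phi(d) = n (each k in [1, n] has a unique gcd with n, and among the k's with gcd(k, n) = n/d there are phi(d) of them). So the sum equals 48. We also verify directly:
Divisors of 48: 1, 2, 3, 4, 6, 8, 12, 16, 24, 48.
phi values: 1, 1, 2, 2, 2, 4, 4, 8, 8, 16.
Sum = 48.

48


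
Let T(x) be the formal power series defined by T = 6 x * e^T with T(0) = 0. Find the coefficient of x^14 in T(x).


Apply the Lagrange inversion formula: if T = 6 x * phi(T) with phi(t) = e^t, then
[x^n] T = 6^n * (1/n) [t^(n-1)] phi(t)^n = 6^n * (1/n) [t^(n-1)] e^(n t) = 6^n * (1/n) * n^(n-1) / (n-1)! = 6^n * n^(n-1) / n!.
When c = 1 this is the Cayley count of rooted labeled trees on n vertices, divided by n!.
For n = 14: 6^14 * 14^13 / 14! = 78364164096 * 793714773254144/87178291200 = 2550642919503888384/3575.

2550642919503888384/3575


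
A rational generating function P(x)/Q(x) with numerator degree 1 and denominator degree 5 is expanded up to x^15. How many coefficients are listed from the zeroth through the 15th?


Expanding up to x^15 gives the coefficients for x^0, x^1, ..., x^15.
That is 15 + 1 = 16 coefficients in total.

16


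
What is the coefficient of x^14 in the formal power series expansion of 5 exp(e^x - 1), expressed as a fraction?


exp(e^x - 1) is the exponential generating function for the Bell numbers Bell_k: exp(e^x - 1) = sum_{k>=0} Bell_k x^k / k!.
So the coefficient of x^14 in 5 exp(e^x - 1) is 5 Bell_14 / 14!.
Computing: Bell_14 = 190899322 and 14! = 87178291200, giving
5 * 190899322/87178291200 = 95449661/8717829120.

95449661/8717829120


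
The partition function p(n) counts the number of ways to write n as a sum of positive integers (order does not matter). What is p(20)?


Using the generating function prod_{k>=1} 1/(1-x^k), we compute p(20).
By dynamic programming over parts 1 through 20:
p(20) = 627

627


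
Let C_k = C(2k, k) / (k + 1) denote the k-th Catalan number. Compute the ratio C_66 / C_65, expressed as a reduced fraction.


Using C_k = (2k)! / (k! (k+1)!), the ratio C_{k+1}/C_k simplifies to
C_{k+1}/C_k = [(2k+2)! / ((k+1)! (k+2)!)] * [k! (k+1)! / (2k)!]
 = (2k+2)(2k+1) / ((k+1)(k+2)) = 2(2k+1) / (k+2).
For k = 65: 2(2*65 + 1) / (65 + 2) = 262/67 = 262/67.

262/67


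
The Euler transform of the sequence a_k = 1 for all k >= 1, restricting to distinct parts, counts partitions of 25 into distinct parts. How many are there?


Partitions of 25 into distinct parts can be computed via generating function.
Product (1+x)(1+x^2)(1+x^3)...
The coefficient of x^25 = 142

142


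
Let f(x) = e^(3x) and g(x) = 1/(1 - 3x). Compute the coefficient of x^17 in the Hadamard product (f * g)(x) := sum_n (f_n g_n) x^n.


Expanding: f_k = 3^k/k! (from e^(3x)) and g_k = 3^k (from 1/(1 - 3x)). So the Hadamard coefficient (f * g)_k = 3^k 3^k / k! = (9)^k / k!.
For k = 17: 9^17/17! = 16677181699666569/355687428096000 = 22876792454961/487911424000.

22876792454961/487911424000


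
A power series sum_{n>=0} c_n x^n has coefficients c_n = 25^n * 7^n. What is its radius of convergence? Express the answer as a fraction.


By the root test (Cauchy-Hadamard), the radius is R = 1 / limsup_n |c_n|^(1/n).
Here |c_n|^(1/n) = (25^n * 7^n)^(1/n) = 25 * 7 = 175 for all n.
So R = 1/175 = 1/175.

1/175


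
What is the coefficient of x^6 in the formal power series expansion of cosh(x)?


The Maclaurin series is cosh(t) = sum_{m>=0} t^(2m) / (2m)!, so substituting t = x, only even powers of x are nonzero, with coefficient of x^(2m) equal to 1 / (2m)!.
For x^6 the coefficient is 1/6! = 1/720 = 1/720.

1/720


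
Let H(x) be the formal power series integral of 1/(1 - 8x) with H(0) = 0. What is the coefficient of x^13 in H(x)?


1/(1 - 8x) = sum_{k>=0} 8^k x^k. Integrating termwise with H(0) = 0:
H(x) = sum_{k>=0} 8^k x^(k+1) / (k+1) = sum_{m>=1} 8^(m-1) x^m / m.
For m = 13: 8^12/13 = 68719476736/13 = 68719476736/13.

68719476736/13


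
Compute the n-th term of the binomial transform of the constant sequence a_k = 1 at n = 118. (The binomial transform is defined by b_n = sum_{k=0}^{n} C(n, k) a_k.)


With a_k = 1 for all k, b_n = sum_{k=0}^{n} C(n, k) = 2^n by the binomial theorem.
For n = 118: 2^118 = 332306998946228968225951765070086144.

332306998946228968225951765070086144


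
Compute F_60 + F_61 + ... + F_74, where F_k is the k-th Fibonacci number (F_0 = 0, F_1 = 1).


Use the identity sum_{k=0}^{N} F_k = F_{N+2} - 1 (which follows from F_{k+2} - F_{k+1} = F_k). Then
sum_{k=60}^{74} F_k = (F_{76} - 1) - (F_{61} - 1) = F_{76} - F_{61}.
Computing: F_{76} = 3416454622906707, F_{61} = 2504730781961, so
Sum = 3416454622906707 - 2504730781961 = 3413949892124746.

3413949892124746


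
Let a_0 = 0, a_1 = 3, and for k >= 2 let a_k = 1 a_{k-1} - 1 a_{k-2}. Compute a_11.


Iterating the recurrence forward:
a_0 = 0
a_1 = 3
a_2 = 1*3 - 1*0 = 3
a_3 = 1*3 - 1*3 = 0
a_4 = 1*0 - 1*3 = -3
a_5 = 1*-3 - 1*0 = -3
a_6 = 1*-3 - 1*-3 = 0
a_7 = 1*0 - 1*-3 = 3
a_8 = 1*3 - 1*0 = 3
a_9 = 1*3 - 1*3 = 0
a_10 = 1*0 - 1*3 = -3
a_11 = 1*-3 - 1*0 = -3
So a_11 = -3.

-3


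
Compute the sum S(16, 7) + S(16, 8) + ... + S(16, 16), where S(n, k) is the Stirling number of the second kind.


By definition, S(n, k) counts partitions of an n-set into exactly k nonempty blocks.
Computing row n = 16 for k = 7..16:
S(16, k): 3281882604, 2141764053, 820784250, 193754990, 28936908, 2757118, 165620, 6020, 120, 1
Sum = 6470051684.

6470051684


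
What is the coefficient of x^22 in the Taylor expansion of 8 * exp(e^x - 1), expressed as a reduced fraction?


exp(e^x - 1) = sum_{k>=0} Bell_k x^k / k!, where Bell_k is the k-th Bell number.
So the coefficient of x^22 is 8 * Bell_22 / 22!.
Computing: Bell_22 = 4506715738447323 and 22! = 1124000727777607680000, giving
8 * 4506715738447323/1124000727777607680000 = 88366975263673/2754903744552960000.

88366975263673/2754903744552960000


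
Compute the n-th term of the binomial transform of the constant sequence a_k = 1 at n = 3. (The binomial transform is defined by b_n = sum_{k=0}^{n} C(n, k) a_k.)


With a_k = 1 for all k, b_n = sum_{k=0}^{n} C(n, k) = 2^n by the binomial theorem.
For n = 3: 2^3 = 8.

8


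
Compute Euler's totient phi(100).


phi(n) counts integers in [1, n] coprime to n. Using the multiplicative formula phi(n) = n * prod_{p | n} (1 - 1/p):
100 = 2^2 * 5^2, so
phi(100) = 100 * (1 - 1/2) * (1 - 1/5) = 40.

40


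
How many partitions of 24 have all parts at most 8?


Using the generating function (1-x)^(-1)(1-x^2)^(-1)...(1-x^8)^(-1),
the coefficient of x^24 counts these restricted partitions.
Result = 919

919


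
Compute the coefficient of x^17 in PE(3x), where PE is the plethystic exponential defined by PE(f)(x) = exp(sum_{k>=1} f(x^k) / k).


With f(x) = 3x, the exponent is sum_{k>=1} 3 x^k / k = 3 * (-ln(1 - x)). Exponentiating:
PE(3x) = exp(-3 ln(1 - x)) = 1/(1 - x)^3.
By the negative binomial expansion, [x^n] 1/(1 - x)^3 = C(n + 2, 2).
For n = 17: C(19, 2) = 171.

171


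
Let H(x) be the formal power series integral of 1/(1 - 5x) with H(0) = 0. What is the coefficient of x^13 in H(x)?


1/(1 - 5x) = sum_{k>=0} 5^k x^k. Integrating termwise with H(0) = 0:
H(x) = sum_{k>=0} 5^k x^(k+1) / (k+1) = sum_{m>=1} 5^(m-1) x^m / m.
For m = 13: 5^12/13 = 244140625/13 = 244140625/13.

244140625/13


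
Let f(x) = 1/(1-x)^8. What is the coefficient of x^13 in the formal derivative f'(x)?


Differentiate: d/dx [ 1/(1-x)^r ] = r / (1-x)^(r+1).
Here r = 8, so f'(x) = 8 / (1-x)^9.
The expansion of 1/(1-x)^(r+1) has coefficient of x^n equal to C(n+r, r).
So the coefficient of x^13 in f'(x) is
8 * C(21, 8) = 8 * 203490 = 1627920

1627920


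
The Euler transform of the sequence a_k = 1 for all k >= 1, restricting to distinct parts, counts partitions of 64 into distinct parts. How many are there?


Partitions of 64 into distinct parts can be computed via generating function.
Product (1+x)(1+x^2)(1+x^3)...
The coefficient of x^64 = 16444

16444


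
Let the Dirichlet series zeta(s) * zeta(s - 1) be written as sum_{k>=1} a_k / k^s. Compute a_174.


Convolution gives a_k = sum_{d | k} d * 1 = sum_{d | k} d = sigma(k), the sum of positive divisors of k.
For k = 174, the divisors are 1, 2, 3, 6, 29, 58, 87, 174, so
sigma(174) = 1 + 2 + 3 + 6 + 29 + 58 + 87 + 174 = 360.

360


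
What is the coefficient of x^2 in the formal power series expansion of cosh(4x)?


The Maclaurin series is cosh(t) = sum_{m>=0} t^(2m) / (2m)!, so substituting t = 4x, only even powers of x are nonzero, with coefficient of x^(2m) equal to 4^(2m) / (2m)!.
For x^2 the coefficient is 4^2/2! = 16/2 = 8.

8


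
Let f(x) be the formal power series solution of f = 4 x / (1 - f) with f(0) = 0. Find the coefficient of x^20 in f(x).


Apply Lagrange inversion: f = 4 x * phi(f) with phi(t) = 1/(1 - t), so
[x^n] f = 4^n * (1/n) [t^(n-1)] phi(t)^n = 4^n * (1/n) [t^(n-1)] (1 - t)^(-n) = 4^n * (1/n) C(2n - 2, n - 1) = 4^n * C_{n-1}.
For n = 20: C_19 = C(38, 19) / 20 = 35345263800/20 = 1767263190.
With the 4^20 = 1099511627776 factor, the coefficient is 1099511627776 * 1767263190 = 1943126426745506365440.

1943126426745506365440


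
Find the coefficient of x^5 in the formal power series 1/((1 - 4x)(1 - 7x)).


By partial fractions or Cauchy convolution:
The coefficient equals sum_{k=0}^{5} 4^k * 7^(5-k).
= 37851

37851


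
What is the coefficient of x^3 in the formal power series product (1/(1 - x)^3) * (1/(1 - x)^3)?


Combine the factors: (1/(1 - x)^3) * (1/(1 - x)^3) = 1/(1 - x)^6.
Then use 1/(1 - x)^r = sum_{k>=0} C(k + r - 1, r - 1) x^k with r = 6 and k = 3:
C(8, 5) = 56.

56


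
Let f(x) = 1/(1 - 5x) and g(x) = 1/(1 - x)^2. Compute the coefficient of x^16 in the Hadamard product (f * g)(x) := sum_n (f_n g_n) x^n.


f has coefficients f_k = 5^k. For g = 1/(1 - x)^2 the coefficient is g_k = C(k + 1, 1) = k + 1. The Hadamard coefficient is (f * g)_k = 5^k * (k + 1).
For k = 16: 5^16 * 17 = 152587890625 * 17 = 2593994140625.

2593994140625


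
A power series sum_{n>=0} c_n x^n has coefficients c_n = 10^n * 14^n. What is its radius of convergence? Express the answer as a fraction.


By the root test (Cauchy-Hadamard), the radius is R = 1 / limsup_n |c_n|^(1/n).
Here |c_n|^(1/n) = (10^n * 14^n)^(1/n) = 10 * 14 = 140 for all n.
So R = 1/140 = 1/140.

1/140


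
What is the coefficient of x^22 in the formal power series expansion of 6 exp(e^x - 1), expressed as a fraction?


exp(e^x - 1) is the exponential generating function for the Bell numbers Bell_k: exp(e^x - 1) = sum_{k>=0} Bell_k x^k / k!.
So the coefficient of x^22 in 6 exp(e^x - 1) is 6 Bell_22 / 22!.
Computing: Bell_22 = 4506715738447323 and 22! = 1124000727777607680000, giving
6 * 4506715738447323/1124000727777607680000 = 88366975263673/3673204992737280000.

88366975263673/3673204992737280000


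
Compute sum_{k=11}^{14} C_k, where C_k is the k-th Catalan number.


C_11 through C_14: 58786, 208012, 742900, 2674440
Sum = 58786 + 208012 + 742900 + 2674440
= 3684138

3684138


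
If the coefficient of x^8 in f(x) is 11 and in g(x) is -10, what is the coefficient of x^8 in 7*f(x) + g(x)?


Scalar multiplication scales coefficients: 7 * 11 = 77.
Then add the g coefficient: 77 + -10
= 67

67


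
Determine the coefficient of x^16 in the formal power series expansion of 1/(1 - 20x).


The geometric series identity gives 1/(1 - c x) = sum_{k>=0} c^k x^k, so the coefficient of x^k is c^k.
Here c = 20 and k = 16.
Computing: 20^16 = 655360000000000000000

655360000000000000000


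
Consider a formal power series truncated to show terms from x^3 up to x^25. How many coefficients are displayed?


From x^3 to x^25 inclusive, the count is 25 - 3 + 1 = 23.

23


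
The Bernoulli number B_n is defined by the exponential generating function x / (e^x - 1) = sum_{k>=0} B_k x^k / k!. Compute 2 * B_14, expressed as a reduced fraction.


Bernoulli numbers can also be computed recursively via B_0 = 1 and sum_{j=0}^{m} C(m+1, j) B_j = 0 for m >= 1. Odd-index Bernoulli numbers vanish for k >= 3.
Computing B_14 = 7/6, so 2 * B_14 = 2 * 7/6 = 7/3.

7/3


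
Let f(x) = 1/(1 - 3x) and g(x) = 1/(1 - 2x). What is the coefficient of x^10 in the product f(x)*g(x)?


The coefficient of x^n in f*g is the Cauchy product: sum_{k=0}^{n} a^k * b^(n-k).
With a=3, b=2, n=10:
sum_{k=0}^{10} 3^k * 2^(10-k)
= 175099

175099


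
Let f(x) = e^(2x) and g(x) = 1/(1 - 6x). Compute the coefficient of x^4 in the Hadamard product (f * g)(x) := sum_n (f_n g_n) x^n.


Expanding: f_k = 2^k/k! (from e^(2x)) and g_k = 6^k (from 1/(1 - 6x)). So the Hadamard coefficient (f * g)_k = 2^k 6^k / k! = (12)^k / k!.
For k = 4: 12^4/4! = 20736/24 = 864.

864


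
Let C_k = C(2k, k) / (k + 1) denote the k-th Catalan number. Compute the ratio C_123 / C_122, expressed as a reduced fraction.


Using C_k = (2k)! / (k! (k+1)!), the ratio C_{k+1}/C_k simplifies to
C_{k+1}/C_k = [(2k+2)! / ((k+1)! (k+2)!)] * [k! (k+1)! / (2k)!]
 = (2k+2)(2k+1) / ((k+1)(k+2)) = 2(2k+1) / (k+2).
For k = 122: 2(2*122 + 1) / (122 + 2) = 490/124 = 245/62.

245/62


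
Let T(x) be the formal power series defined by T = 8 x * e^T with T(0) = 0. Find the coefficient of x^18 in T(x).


Apply the Lagrange inversion formula: if T = 8 x * phi(T) with phi(t) = e^t, then
[x^n] T = 8^n * (1/n) [t^(n-1)] phi(t)^n = 8^n * (1/n) [t^(n-1)] e^(n t) = 8^n * (1/n) * n^(n-1) / (n-1)! = 8^n * n^(n-1) / n!.
When c = 1 this is the Cayley count of rooted labeled trees on n vertices, divided by n!.
For n = 18: 8^18 * 18^17 / 18! = 18014398509481984 * 2185911559738696531968/6402373705728000 = 91580367978306252441724649472/14889875.

91580367978306252441724649472/14889875


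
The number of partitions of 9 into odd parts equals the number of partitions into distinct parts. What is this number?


Computing partitions of 9 into odd parts (1, 3, 5, ...):
Using the generating function prod_{k>=0} 1/(1-x^(2k+1)),
the count is 8

8


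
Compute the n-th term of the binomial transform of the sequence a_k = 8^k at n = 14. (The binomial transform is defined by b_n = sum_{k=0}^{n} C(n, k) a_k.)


With a_k = 8^k, b_n = sum_{k=0}^{n} C(n, k) 8^k = (1 + 8)^n by the binomial theorem.
For n = 14: (1 + 8)^14 = 9^14 = 22876792454961.

22876792454961


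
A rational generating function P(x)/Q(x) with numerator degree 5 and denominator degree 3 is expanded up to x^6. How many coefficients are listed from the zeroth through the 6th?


Expanding up to x^6 gives the coefficients for x^0, x^1, ..., x^6.
That is 6 + 1 = 7 coefficients in total.

7


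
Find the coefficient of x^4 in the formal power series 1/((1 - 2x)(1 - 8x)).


By partial fractions or Cauchy convolution:
The coefficient equals sum_{k=0}^{4} 2^k * 8^(4-k).
= 5456

5456


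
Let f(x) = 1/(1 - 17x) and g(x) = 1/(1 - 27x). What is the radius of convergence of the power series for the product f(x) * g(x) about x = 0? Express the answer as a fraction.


The radius of 1/(1 - 17x) is 1/17 (nearest singularity at x = 1/17), and the radius of 1/(1 - 27x) is 1/27.
The product f(x)*g(x) = 1/((1 - 17x)(1 - 27x)) has singularities at both 1/17 and 1/27, so its radius of convergence is the distance to the nearest one:
min(1/17, 1/27) = 1/27.

1/27


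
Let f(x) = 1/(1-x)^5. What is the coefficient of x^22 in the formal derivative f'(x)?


Differentiate: d/dx [ 1/(1-x)^r ] = r / (1-x)^(r+1).
Here r = 5, so f'(x) = 5 / (1-x)^6.
The expansion of 1/(1-x)^(r+1) has coefficient of x^n equal to C(n+r, r).
So the coefficient of x^22 in f'(x) is
5 * C(27, 5) = 5 * 80730 = 403650

403650


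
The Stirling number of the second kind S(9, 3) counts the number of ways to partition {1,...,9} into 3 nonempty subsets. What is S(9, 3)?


Using the explicit formula S(n,k) = (1/k!) sum_{j=0}^{k} (-1)^(k-j) C(k,j) j^n:
S(9, 3) = 3025
Equivalently, S(n,k) is n! times the coefficient of x^n in the EGF (e^x - 1)^k / k!.

3025


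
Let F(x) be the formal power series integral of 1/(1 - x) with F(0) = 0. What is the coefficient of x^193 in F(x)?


1/(1 - x) = sum_{k>=0} x^k. Integrating termwise and using F(0) = 0 gives
F(x) = sum_{k>=0} x^(k+1) / (k+1) = sum_{m>=1} x^m / m = -ln(1 - x).
So the coefficient of x^193 is 1/193 = 1/193.

1/193


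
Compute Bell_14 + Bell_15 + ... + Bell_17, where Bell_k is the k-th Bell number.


Recall Bell_k counts set partitions of a k-set (with Bell_0 = 1 by convention).
Bell_14 through Bell_17: 190899322, 1382958545, 10480142147, 82864869804
Sum = 190899322 + 1382958545 + 10480142147 + 82864869804 = 94918869818.

94918869818


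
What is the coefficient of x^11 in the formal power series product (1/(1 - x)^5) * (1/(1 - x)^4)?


Combine the factors: (1/(1 - x)^5) * (1/(1 - x)^4) = 1/(1 - x)^9.
Then use 1/(1 - x)^r = sum_{k>=0} C(k + r - 1, r - 1) x^k with r = 9 and k = 11:
C(19, 8) = 75582.

75582


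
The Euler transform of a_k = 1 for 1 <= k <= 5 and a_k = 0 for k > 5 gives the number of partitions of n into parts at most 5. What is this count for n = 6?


Partitions of 6 into parts at most 5:
Using generating function (1-x)^(-1)(1-x^2)^(-1)...(1-x^5)^(-1),
the coefficient of x^6 = 10

10


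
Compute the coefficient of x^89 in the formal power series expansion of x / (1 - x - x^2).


Let f(x) = sum_{k>=0} a_k x^k. Multiplying f(x) * (1 - x - x^2) = x and matching coefficients gives a_0 = 0, a_1 = 1, and a_k = a_{k-1} + a_{k-2} for k >= 2. These are the Fibonacci numbers F_k.
Iterating from F_0 = 0, F_1 = 1:
F_0=0, F_1=1, F_2=1, F_3=2, F_4=3, F_5=5, F_6=8, F_7=13, F_8=21, F_9=34, ...
F_89 = 1779979416004714189.

1779979416004714189


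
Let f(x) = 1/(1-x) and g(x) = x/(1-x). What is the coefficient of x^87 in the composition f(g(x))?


First simplify the composition: f(g(x)) = 1/(1 - x/(1-x)) = (1-x)/((1-x) - x) = (1-x)/(1-2x).
Now extract the coefficient. Write (1-x)/(1-2x) = 1/(1-2x) - x/(1-2x).
The coefficient of x^n in 1/(1-2x) is 2^n, and in x/(1-2x) is 2^(n-1) (for n >= 1).
So the coefficient of x^87 is 2^87 - 2^86 = 154742504910672534362390528 - 77371252455336267181195264 = 77371252455336267181195264.

77371252455336267181195264


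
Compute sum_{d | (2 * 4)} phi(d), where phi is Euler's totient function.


First, 2 * 4 = 8. One classical identity is sum_{d | n} phi(d) = n (each k in [1, n] has a unique gcd with n, and among the k's with gcd(k, n) = n/d there are phi(d) of them). So the sum equals 8. We also verify directly:
Divisors of 8: 1, 2, 4, 8.
phi values: 1, 1, 2, 4.
Sum = 8.

8


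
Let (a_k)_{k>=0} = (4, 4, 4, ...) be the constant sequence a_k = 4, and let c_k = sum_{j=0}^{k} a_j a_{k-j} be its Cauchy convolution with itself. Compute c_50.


Since a_j = 4 for all j >= 0, the convolution sum becomes
c_k = sum_{j=0}^{k} 4 * 4 = 16 * (k + 1).
Equivalently, the generating function of (a_k) is 4/(1 - x) and its square is 16/(1 - x)^2 = sum_{k>=0} 16(k + 1) x^k.
For k = 50: 16 * 51 = 816.

816


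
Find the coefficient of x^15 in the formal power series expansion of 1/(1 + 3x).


Write 1/(1 + c x) = 1/(1 - (-c) x) and apply the geometric-series identity
1/(1 - y) = sum_{k>=0} y^k to get 1/(1 + c x) = sum_{k>=0} (-c)^k x^k.
So the coefficient of x^k is (-c)^k = (-1)^k * c^k.
Here c = 3 and k = 15:
(-3)^15 = -1 * 14348907 = -14348907

-14348907


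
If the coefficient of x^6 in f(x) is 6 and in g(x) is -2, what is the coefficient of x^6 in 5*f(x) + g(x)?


Scalar multiplication scales coefficients: 5 * 6 = 30.
Then add the g coefficient: 30 + -2
= 28

28


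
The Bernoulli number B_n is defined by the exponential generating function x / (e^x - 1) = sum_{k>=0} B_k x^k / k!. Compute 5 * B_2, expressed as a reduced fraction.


Bernoulli numbers can also be computed recursively via B_0 = 1 and sum_{j=0}^{m} C(m+1, j) B_j = 0 for m >= 1. Odd-index Bernoulli numbers vanish for k >= 3.
Computing B_2 = 1/6, so 5 * B_2 = 5 * 1/6 = 5/6.

5/6


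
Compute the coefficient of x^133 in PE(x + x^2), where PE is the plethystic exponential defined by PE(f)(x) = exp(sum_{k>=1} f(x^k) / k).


With f(x) = x + x^2, the exponent is sum_{k>=1} (x^k + x^(2k)) / k = -ln(1 - x) - ln(1 - x^2). Exponentiating:
PE(x + x^2) = 1 / ((1 - x)(1 - x^2)).
This is the generating function for partitions of n into parts of size 1 or 2. The number of 2's can be any j in 0..66, and the rest are 1's, so
[x^133] = floor(133/2) + 1 = 67.

67


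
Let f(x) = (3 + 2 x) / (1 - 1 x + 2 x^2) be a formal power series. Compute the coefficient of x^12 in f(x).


Write f(x) = sum_{k>=0} a_k x^k. Multiplying both sides by 1 - 1 x + 2 x^2 gives
(1 - 1 x + 2 x^2) sum_{k>=0} a_k x^k = 3 + 2 x.
Matching coefficients:
 x^0: a_0 = 3
 x^1: a_1 - 1 a_0 = 2  =>  a_1 = 1*3 + 2 = 5
 x^k (k >= 2): a_k = 1 a_{k-1} - 2 a_{k-2}.
Iterating: a_2 = -1, a_3 = -11, a_4 = -9, a_5 = 13, a_6 = 31, a_7 = 5, a_8 = -57, a_9 = -67, a_10 = 47, a_11 = 181, a_12 = 87.
So the coefficient of x^12 is 87.

87


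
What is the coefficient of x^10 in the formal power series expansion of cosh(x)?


The Maclaurin series is cosh(t) = sum_{m>=0} t^(2m) / (2m)!, so substituting t = x, only even powers of x are nonzero, with coefficient of x^(2m) equal to 1 / (2m)!.
For x^10 the coefficient is 1/10! = 1/3628800 = 1/3628800.

1/3628800


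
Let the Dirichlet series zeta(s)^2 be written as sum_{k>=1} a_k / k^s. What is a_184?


The Dirichlet convolution of the constant function 1 with itself gives (1 * 1)(k) = sum_{d | k} 1 = d(k), the number of positive divisors of k.
Since zeta(s) = sum_{k>=1} 1/k^s, we have zeta(s)^2 = sum_{k>=1} d(k)/k^s, so a_k = d(k).
For k = 184: the divisors are 1, 2, 4, 8, 23, 46, 92, 184.
Count = 8.

8


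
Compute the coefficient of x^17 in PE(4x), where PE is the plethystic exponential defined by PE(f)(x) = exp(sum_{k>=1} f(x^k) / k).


With f(x) = 4x, the exponent is sum_{k>=1} 4 x^k / k = 4 * (-ln(1 - x)). Exponentiating:
PE(4x) = exp(-4 ln(1 - x)) = 1/(1 - x)^4.
By the negative binomial expansion, [x^n] 1/(1 - x)^4 = C(n + 3, 3).
For n = 17: C(20, 3) = 1140.

1140


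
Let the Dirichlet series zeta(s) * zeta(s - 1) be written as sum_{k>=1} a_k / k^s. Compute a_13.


Convolution gives a_k = sum_{d | k} d * 1 = sum_{d | k} d = sigma(k), the sum of positive divisors of k.
For k = 13, the divisors are 1, 13, so
sigma(13) = 1 + 13 = 14.

14


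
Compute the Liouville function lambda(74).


The Liouville function is lambda(k) = (-1)^Omega(k), where Omega(k) counts the prime factors of k with multiplicity.
Factoring: 74 = 2 * 37, so Omega(74) = 2.
lambda(74) = (-1)^2 = 1.

1


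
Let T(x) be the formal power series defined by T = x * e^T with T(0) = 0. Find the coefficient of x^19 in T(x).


Apply the Lagrange inversion formula: if T = x * phi(T) with phi(t) = e^t, then
[x^n] T = (1/n) [t^(n-1)] phi(t)^n = (1/n) [t^(n-1)] e^(n t) = (1/n) * n^(n-1) / (n-1)! = n^(n-1) / n!.
When c = 1 this is the Cayley count of rooted labeled trees on n vertices, divided by n!.
For n = 19: 19^18 / 19! = 104127350297911241532841/121645100408832000 = 5480386857784802185939/6402373705728000.

5480386857784802185939/6402373705728000


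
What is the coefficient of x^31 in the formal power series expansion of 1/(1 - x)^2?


The negative binomial / multiset identity is
1/(1 - x)^r = sum_{k>=0} C(k + r - 1, r - 1) x^k.
Here r = 2 and k = 31, so the coefficient is
C(31 + 1, 1) = C(32, 1)
= 32

32


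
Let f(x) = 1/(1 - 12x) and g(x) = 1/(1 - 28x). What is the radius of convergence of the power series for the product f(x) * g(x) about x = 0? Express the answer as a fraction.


The radius of 1/(1 - 12x) is 1/12 (nearest singularity at x = 1/12), and the radius of 1/(1 - 28x) is 1/28.
The product f(x)*g(x) = 1/((1 - 12x)(1 - 28x)) has singularities at both 1/12 and 1/28, so its radius of convergence is the distance to the nearest one:
min(1/12, 1/28) = 1/28.

1/28


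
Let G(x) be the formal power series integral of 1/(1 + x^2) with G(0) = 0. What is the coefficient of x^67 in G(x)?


1/(1 + x^2) = sum_{j>=0} (-1)^j x^(2j). Integrating termwise with G(0) = 0:
G(x) = sum_{j>=0} (-1)^j x^(2j+1) / (2j+1) = arctan(x).
Only odd powers are nonzero. For x^67 write 67 = 2*33 + 1, giving
(-1)^33 / 67 = -1/67 = -1/67.

-1/67


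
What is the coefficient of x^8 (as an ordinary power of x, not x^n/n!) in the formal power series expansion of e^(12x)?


The exponential series is e^y = sum_{k>=0} y^k / k!. Substituting y = 12x gives
e^(12x) = sum_{k>=0} 12^k x^k / k!.
So the coefficient of x^n is a^n/n! with a = 12, n = 8:
12^8 / 8! = 429981696/40320 = 373248/35

373248/35


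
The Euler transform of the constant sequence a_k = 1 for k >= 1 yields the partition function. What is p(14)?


The Euler transform converts the sequence a_k = 1 into the number of integer partitions.
Using the recurrence or dynamic programming:
p(14) = 135

135
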